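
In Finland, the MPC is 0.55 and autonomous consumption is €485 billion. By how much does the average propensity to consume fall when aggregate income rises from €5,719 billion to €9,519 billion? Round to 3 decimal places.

ΔAPC = 0.034

At Y = 5719: C = 485 + 0.55(5719) = 3630.45, APC = 3630.45/5719 = 0.6348
At Y = 9519: C = 5720.45, APC = 5720.45/9519 = 0.6010
Fall in APC = 0.6348 − 0.6010 = 0.0338 ≈ 0.034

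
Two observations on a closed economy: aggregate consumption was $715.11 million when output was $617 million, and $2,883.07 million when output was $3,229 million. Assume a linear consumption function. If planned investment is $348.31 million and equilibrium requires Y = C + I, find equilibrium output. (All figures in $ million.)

Y = 3243

MPC = (2883.07 − 715.11)/(3229 − 617) = 2167.96/2612 = 0.83
a = 715.11 − 0.83(617) = 203
Equilibrium: Y = 203 + 0.83Y + 348.31
0.17Y = 551.31, so Y = 551.31/0.17 = 3243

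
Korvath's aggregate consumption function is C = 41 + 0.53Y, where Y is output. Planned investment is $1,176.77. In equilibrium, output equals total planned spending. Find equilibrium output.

Y = C + I = 41 + 0.53Y + 1176.77
Y − 0.53Y = 1217.77
0.47Y = 1217.77, so Y = 1217.77/0.47 = 2591

Y = 2591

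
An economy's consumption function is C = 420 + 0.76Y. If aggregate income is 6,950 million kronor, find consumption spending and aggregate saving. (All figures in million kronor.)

C = 5702; S = 1248

C = 420 + 0.76(6950) = 420 + 5282 = 5702
S = Y − C = 6950 − 5702 = 1248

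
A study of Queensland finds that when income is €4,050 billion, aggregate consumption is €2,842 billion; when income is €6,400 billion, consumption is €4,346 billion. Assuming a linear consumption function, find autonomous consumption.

a = 250

MPC = ΔC/ΔY = (4346 − 2842)/(6400 − 4050) = 1504/2350 = 0.64
a = C − MPC·Y = 2842 − 0.64(4050) = 2842 − 2592 = 250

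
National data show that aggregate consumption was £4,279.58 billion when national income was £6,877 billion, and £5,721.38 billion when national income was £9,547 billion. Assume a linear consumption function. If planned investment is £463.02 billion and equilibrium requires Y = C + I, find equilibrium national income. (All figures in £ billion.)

MPC = (5721.38 − 4279.58)/(9547 − 6877) = 1441.8/2670 = 0.54
a = 4279.58 − 0.54(6877) = 566
Equilibrium: Y = 566 + 0.54Y + 463.02
0.46Y = 1029.02, so Y = 1029.02/0.46 = 2237

Y = 2237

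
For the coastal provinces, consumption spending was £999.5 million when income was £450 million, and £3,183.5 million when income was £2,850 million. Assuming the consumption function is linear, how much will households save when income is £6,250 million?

MPC = (3183.5 − 999.5)/(2850 − 450) = 2184/2400 = 0.91
a = 999.5 − 0.91(450) = 999.5 − 409.5 = 590
C = 590 + 0.91(6250) = 6277.5
S = 6250 − 6277.5 = -27.5

S = -27.5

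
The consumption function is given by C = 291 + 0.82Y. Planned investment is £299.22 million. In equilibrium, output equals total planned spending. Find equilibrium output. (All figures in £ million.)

Y = C + I = 291 + 0.82Y + 299.22
Y − 0.82Y = 590.22
0.18Y = 590.22, so Y = 590.22/0.18 = 3279

Y = 3279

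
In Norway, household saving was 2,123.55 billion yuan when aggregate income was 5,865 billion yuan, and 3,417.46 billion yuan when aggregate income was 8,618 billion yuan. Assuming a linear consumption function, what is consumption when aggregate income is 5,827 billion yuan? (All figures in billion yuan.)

C = 3721.31

MPS = ΔS/ΔY = (3417.46 − 2123.55)/(8618 − 5865) = 1293.91/2753 = 0.47
MPC = 1 − MPS = 0.53
Autonomous saving = 2123.55 − 0.47(5865) = -633, so a = 633
C = 633 + 0.53(5827) = 633 + 3088.31 = 3721.31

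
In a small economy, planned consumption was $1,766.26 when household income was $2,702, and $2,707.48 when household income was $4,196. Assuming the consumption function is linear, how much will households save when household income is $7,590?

MPC = (2707.48 − 1766.26)/(4196 − 2702) = 941.22/1494 = 0.63
a = 1766.26 − 0.63(2702) = 1766.26 − 1702.26 = 64
C = 64 + 0.63(7590) = 4845.7
S = 7590 − 4845.7 = 2744.3

S = 2744.3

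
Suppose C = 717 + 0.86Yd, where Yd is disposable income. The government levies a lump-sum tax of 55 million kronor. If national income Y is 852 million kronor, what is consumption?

C = 1402.42

Yd = Y − T = 852 − 55 = 797
C = 717 + 0.86(797) = 717 + 685.42 = 1402.42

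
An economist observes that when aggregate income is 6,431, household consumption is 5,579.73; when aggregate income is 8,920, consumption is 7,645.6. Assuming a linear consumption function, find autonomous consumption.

MPC = ΔC/ΔY = (7645.6 − 5579.73)/(8920 − 6431) = 2065.87/2489 = 0.83
a = C − MPC·Y = 5579.73 − 0.83(6431) = 5579.73 − 5337.73 = 242

a = 242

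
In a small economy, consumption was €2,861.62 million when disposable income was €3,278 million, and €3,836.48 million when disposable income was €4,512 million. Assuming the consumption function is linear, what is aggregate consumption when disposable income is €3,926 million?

C = 3373.54

MPC = (3836.48 − 2861.62)/(4512 − 3278) = 974.86/1234 = 0.79
a = 2861.62 − 0.79(3278) = 2861.62 − 2589.62 = 272
C = 272 + 0.79(3926) = 272 + 3101.54 = 3373.54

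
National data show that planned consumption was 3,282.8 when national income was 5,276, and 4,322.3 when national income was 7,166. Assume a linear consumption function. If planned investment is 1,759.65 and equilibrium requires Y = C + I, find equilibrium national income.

Y = 4757

MPC = (4322.3 − 3282.8)/(7166 − 5276) = 1039.5/1890 = 0.55
a = 3282.8 − 0.55(5276) = 381
Equilibrium: Y = 381 + 0.55Y + 1759.65
0.45Y = 2140.65, so Y = 2140.65/0.45 = 4757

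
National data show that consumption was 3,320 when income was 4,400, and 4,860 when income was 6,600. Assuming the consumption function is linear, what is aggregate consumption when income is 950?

C = 905

MPC = (4860 − 3320)/(6600 − 4400) = 1540/2200 = 0.7
a = 3320 − 0.7(4400) = 3320 − 3080 = 240
C = 240 + 0.7(950) = 240 + 665 = 905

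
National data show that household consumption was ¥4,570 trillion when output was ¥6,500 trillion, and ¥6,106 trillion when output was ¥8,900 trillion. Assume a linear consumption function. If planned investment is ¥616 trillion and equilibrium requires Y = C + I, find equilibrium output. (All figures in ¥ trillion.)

MPC = (6106 − 4570)/(8900 − 6500) = 1536/2400 = 0.64
a = 4570 − 0.64(6500) = 410
Equilibrium: Y = 410 + 0.64Y + 616
0.36Y = 1026, so Y = 1026/0.36 = 2850

Y = 2850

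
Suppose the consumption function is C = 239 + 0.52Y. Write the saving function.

S = Y − C = Y − (239 + 0.52Y) = -239 + (1 − 0.52)Y

S = -239 + 0.48Y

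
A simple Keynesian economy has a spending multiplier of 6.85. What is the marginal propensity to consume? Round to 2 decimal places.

k = 1/(1 − MPC), so 1 − MPC = 1/k = 1/6.85 = 0.1460
MPC = 1 − 0.1460 = 0.85

MPC = 0.85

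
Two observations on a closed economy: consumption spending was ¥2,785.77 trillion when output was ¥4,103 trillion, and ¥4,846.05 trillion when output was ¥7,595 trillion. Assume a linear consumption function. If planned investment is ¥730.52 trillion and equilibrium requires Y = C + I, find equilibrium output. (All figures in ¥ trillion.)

MPC = (4846.05 − 2785.77)/(7595 − 4103) = 2060.28/3492 = 0.59
a = 2785.77 − 0.59(4103) = 365
Equilibrium: Y = 365 + 0.59Y + 730.52
0.41Y = 1095.52, so Y = 1095.52/0.41 = 2672

Y = 2672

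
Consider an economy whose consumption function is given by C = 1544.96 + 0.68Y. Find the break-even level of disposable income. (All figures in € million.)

Y = 4828

At break-even, C = Y: 1544.96 + 0.68Y = Y
0.32Y = 1544.96, so Y = 1544.96/0.32 = 4828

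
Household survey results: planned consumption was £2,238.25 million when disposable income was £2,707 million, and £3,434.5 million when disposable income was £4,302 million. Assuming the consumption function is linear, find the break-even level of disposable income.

Y = 832

MPC = (3434.5 − 2238.25)/(4302 − 2707) = 1196.25/1595 = 0.75
a = 2238.25 − 0.75(2707) = 2238.25 − 2030.25 = 208
Break-even: Y = a/(1−MPC) = 208/0.25 = 832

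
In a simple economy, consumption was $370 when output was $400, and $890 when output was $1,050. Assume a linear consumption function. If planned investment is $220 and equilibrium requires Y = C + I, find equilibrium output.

MPC = (890 − 370)/(1050 − 400) = 520/650 = 0.8
a = 370 − 0.8(400) = 50
Equilibrium: Y = 50 + 0.8Y + 220
0.2Y = 270, so Y = 270/0.2 = 1350

Y = 1350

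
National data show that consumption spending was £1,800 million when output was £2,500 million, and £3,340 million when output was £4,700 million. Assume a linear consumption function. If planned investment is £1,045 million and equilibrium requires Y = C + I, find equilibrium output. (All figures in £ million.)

MPC = (3340 − 1800)/(4700 − 2500) = 1540/2200 = 0.7
a = 1800 − 0.7(2500) = 50
Equilibrium: Y = 50 + 0.7Y + 1045
0.3Y = 1095, so Y = 1095/0.3 = 3650

Y = 3650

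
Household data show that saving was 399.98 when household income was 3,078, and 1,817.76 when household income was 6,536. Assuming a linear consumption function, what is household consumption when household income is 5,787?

C = 4276.33

MPS = ΔS/ΔY = (1817.76 − 399.98)/(6536 − 3078) = 1417.78/3458 = 0.41
MPC = 1 − MPS = 0.59
Autonomous saving = 399.98 − 0.41(3078) = -862, so a = 862
C = 862 + 0.59(5787) = 862 + 3414.33 = 4276.33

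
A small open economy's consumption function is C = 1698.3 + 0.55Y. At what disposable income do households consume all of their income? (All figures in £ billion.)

At break-even, C = Y: 1698.3 + 0.55Y = Y
0.45Y = 1698.3, so Y = 1698.3/0.45 = 3774

Y = 3774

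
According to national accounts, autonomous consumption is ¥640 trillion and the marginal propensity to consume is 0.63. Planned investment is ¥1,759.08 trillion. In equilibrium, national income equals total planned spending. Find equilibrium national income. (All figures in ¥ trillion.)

Y = C + I = 640 + 0.63Y + 1759.08
Y − 0.63Y = 2399.08
0.37Y = 2399.08, so Y = 2399.08/0.37 = 6484

Y = 6484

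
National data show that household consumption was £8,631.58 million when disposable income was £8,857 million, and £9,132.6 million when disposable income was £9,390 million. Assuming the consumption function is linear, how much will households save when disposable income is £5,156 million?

S = 3.36

MPC = (9132.6 − 8631.58)/(9390 − 8857) = 501.02/533 = 0.94
a = 8631.58 − 0.94(8857) = 8631.58 − 8325.58 = 306
C = 306 + 0.94(5156) = 5152.64
S = 5156 − 5152.64 = 3.36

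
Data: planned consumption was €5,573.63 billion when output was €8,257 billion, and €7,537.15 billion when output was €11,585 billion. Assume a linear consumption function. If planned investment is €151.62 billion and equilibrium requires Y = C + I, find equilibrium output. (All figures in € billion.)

MPC = (7537.15 − 5573.63)/(11585 − 8257) = 1963.52/3328 = 0.59
a = 5573.63 − 0.59(8257) = 702
Equilibrium: Y = 702 + 0.59Y + 151.62
0.41Y = 853.62, so Y = 853.62/0.41 = 2082

Y = 2082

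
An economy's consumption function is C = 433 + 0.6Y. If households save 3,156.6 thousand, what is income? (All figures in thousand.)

Y = 8974

S = Y − C = -433 + 0.4Y
-433 + 0.4Y = 3156.6, so 0.4Y = 3589.6 and Y = 8974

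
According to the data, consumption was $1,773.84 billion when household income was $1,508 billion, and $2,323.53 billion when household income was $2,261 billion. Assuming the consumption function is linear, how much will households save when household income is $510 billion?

S = -535.3

MPC = (2323.53 − 1773.84)/(2261 − 1508) = 549.69/753 = 0.73
a = 1773.84 − 0.73(1508) = 1773.84 − 1100.84 = 673
C = 673 + 0.73(510) = 1045.3
S = 510 − 1045.3 = -535.3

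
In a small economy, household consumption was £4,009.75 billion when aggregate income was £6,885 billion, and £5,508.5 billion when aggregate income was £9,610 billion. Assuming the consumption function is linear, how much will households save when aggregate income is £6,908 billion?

S = 2885.6

MPC = (5508.5 − 4009.75)/(9610 − 6885) = 1498.75/2725 = 0.55
a = 4009.75 − 0.55(6885) = 4009.75 − 3786.75 = 223
C = 223 + 0.55(6908) = 4022.4
S = 6908 − 4022.4 = 2885.6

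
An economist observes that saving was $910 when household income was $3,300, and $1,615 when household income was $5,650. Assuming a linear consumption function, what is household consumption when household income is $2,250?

C = 1655

MPS = ΔS/ΔY = (1615 − 910)/(5650 − 3300) = 705/2350 = 0.3
MPC = 1 − MPS = 0.7
Autonomous saving = 910 − 0.3(3300) = -80, so a = 80
C = 80 + 0.7(2250) = 80 + 1575 = 1655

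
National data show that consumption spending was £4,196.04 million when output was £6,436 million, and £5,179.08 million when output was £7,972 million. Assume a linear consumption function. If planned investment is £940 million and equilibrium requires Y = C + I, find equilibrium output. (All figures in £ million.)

MPC = (5179.08 − 4196.04)/(7972 − 6436) = 983.04/1536 = 0.64
a = 4196.04 − 0.64(6436) = 77
Equilibrium: Y = 77 + 0.64Y + 940
0.36Y = 1017, so Y = 1017/0.36 = 2825

Y = 2825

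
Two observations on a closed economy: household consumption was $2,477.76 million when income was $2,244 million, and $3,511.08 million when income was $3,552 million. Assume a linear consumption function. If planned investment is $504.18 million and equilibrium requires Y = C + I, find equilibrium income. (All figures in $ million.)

MPC = (3511.08 − 2477.76)/(3552 − 2244) = 1033.32/1308 = 0.79
a = 2477.76 − 0.79(2244) = 705
Equilibrium: Y = 705 + 0.79Y + 504.18
0.21Y = 1209.18, so Y = 1209.18/0.21 = 5758

Y = 5758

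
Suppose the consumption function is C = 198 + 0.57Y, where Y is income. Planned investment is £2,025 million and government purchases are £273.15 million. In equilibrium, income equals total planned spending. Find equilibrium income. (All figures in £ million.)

Y = 5805

Y = C + I + G = 198 + 0.57Y + 2025 + 273.15
Y − 0.57Y = 2496.15
0.43Y = 2496.15, so Y = 2496.15/0.43 = 5805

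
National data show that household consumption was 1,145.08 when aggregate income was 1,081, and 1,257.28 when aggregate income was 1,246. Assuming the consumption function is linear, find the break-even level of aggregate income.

MPC = (1257.28 − 1145.08)/(1246 − 1081) = 112.2/165 = 0.68
a = 1145.08 − 0.68(1081) = 1145.08 − 735.08 = 410
Break-even: Y = a/(1−MPC) = 410/0.32 = 1281.25

Y = 1281.25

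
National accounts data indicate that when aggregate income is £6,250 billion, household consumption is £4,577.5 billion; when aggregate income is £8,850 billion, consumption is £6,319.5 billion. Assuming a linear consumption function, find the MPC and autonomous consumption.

MPC = 0.67; a = 390

MPC = ΔC/ΔY = (6319.5 − 4577.5)/(8850 − 6250) = 1742/2600 = 0.67
a = C − MPC·Y = 4577.5 − 0.67(6250) = 4577.5 − 4187.5 = 390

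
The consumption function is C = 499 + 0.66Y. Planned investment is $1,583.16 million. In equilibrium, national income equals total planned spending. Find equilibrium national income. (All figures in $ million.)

Y = 6124

Y = C + I = 499 + 0.66Y + 1583.16
Y − 0.66Y = 2082.16
0.34Y = 2082.16, so Y = 2082.16/0.34 = 6124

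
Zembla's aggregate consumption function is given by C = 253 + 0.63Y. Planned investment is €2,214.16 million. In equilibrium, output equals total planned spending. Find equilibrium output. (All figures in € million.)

Y = C + I = 253 + 0.63Y + 2214.16
Y − 0.63Y = 2467.16
0.37Y = 2467.16, so Y = 2467.16/0.37 = 6668

Y = 6668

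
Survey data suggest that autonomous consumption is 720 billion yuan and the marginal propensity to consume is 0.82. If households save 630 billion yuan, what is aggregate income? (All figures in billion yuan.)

Y = 7500

S = Y − C = -720 + 0.18Y
-720 + 0.18Y = 630, so 0.18Y = 1350 and Y = 7500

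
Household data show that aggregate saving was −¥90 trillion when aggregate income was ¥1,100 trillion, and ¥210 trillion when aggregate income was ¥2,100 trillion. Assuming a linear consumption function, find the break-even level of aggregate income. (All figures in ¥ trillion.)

MPS = ΔS/ΔY = (210 − (-90))/(2100 − 1100) = 300/1000 = 0.3
MPC = 1 − MPS = 0.7
From S(1100) = -90: −a + 0.3(1100) = -90, so a = 330 − (-90) = 420
Break-even (S = 0): Y = a/MPS = 420/0.3 = 1400

Y = 1400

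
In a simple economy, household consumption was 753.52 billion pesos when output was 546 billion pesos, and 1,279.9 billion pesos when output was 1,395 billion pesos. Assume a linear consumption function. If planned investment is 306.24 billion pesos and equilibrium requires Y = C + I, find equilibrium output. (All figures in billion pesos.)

MPC = (1279.9 − 753.52)/(1395 − 546) = 526.38/849 = 0.62
a = 753.52 − 0.62(546) = 415
Equilibrium: Y = 415 + 0.62Y + 306.24
0.38Y = 721.24, so Y = 721.24/0.38 = 1898

Y = 1898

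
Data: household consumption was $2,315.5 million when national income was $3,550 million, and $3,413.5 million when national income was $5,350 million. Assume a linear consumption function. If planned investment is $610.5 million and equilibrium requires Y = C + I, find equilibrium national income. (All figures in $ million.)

Y = 1950

MPC = (3413.5 − 2315.5)/(5350 − 3550) = 1098/1800 = 0.61
a = 2315.5 − 0.61(3550) = 150
Equilibrium: Y = 150 + 0.61Y + 610.5
0.39Y = 760.5, so Y = 760.5/0.39 = 1950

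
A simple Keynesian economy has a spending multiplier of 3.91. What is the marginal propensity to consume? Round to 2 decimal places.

MPC = 0.74

k = 1/(1 − MPC), so 1 − MPC = 1/k = 1/3.91 = 0.2558
MPC = 1 − 0.2558 = 0.74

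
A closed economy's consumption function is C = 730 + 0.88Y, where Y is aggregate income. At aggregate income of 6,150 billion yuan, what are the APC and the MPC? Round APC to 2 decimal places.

MPC = 0.88 (the slope of the consumption function)
C = 730 + 0.88(6150) = 6142, so APC = 6142/6150 = 1.00

APC = 1.00; MPC = 0.88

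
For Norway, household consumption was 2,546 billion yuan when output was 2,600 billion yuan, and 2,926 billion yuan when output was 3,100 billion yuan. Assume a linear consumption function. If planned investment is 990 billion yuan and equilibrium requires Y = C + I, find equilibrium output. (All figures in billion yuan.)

Y = 6500

MPC = (2926 − 2546)/(3100 − 2600) = 380/500 = 0.76
a = 2546 − 0.76(2600) = 570
Equilibrium: Y = 570 + 0.76Y + 990
0.24Y = 1560, so Y = 1560/0.24 = 6500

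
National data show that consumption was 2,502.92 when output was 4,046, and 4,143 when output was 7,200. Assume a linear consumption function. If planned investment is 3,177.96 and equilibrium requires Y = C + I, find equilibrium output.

Y = 7452

MPC = (4143 − 2502.92)/(7200 − 4046) = 1640.08/3154 = 0.52
a = 2502.92 − 0.52(4046) = 399
Equilibrium: Y = 399 + 0.52Y + 3177.96
0.48Y = 3576.96, so Y = 3576.96/0.48 = 7452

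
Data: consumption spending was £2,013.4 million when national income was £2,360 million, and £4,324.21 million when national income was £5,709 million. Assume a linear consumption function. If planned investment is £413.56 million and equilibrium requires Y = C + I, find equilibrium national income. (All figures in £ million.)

MPC = (4324.21 − 2013.4)/(5709 − 2360) = 2310.81/3349 = 0.69
a = 2013.4 − 0.69(2360) = 385
Equilibrium: Y = 385 + 0.69Y + 413.56
0.31Y = 798.56, so Y = 798.56/0.31 = 2576

Y = 2576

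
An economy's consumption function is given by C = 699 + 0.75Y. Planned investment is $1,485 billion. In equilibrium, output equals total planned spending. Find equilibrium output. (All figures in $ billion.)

Y = C + I = 699 + 0.75Y + 1485
Y − 0.75Y = 2184
0.25Y = 2184, so Y = 2184/0.25 = 8736

Y = 8736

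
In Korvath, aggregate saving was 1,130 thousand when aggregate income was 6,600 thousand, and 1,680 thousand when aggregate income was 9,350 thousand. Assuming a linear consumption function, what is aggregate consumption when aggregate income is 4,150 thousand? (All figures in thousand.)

MPS = ΔS/ΔY = (1680 − 1130)/(9350 − 6600) = 550/2750 = 0.2
MPC = 1 − MPS = 0.8
Autonomous saving = 1130 − 0.2(6600) = -190, so a = 190
C = 190 + 0.8(4150) = 190 + 3320 = 3510

C = 3510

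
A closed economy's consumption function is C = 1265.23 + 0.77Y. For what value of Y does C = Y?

Y = 5501

At break-even, C = Y: 1265.23 + 0.77Y = Y
0.23Y = 1265.23, so Y = 1265.23/0.23 = 5501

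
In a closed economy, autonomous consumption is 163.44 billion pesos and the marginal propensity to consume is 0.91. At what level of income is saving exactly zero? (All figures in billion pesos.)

Y = 1816

At break-even, C = Y: 163.44 + 0.91Y = Y
0.09Y = 163.44, so Y = 163.44/0.09 = 1816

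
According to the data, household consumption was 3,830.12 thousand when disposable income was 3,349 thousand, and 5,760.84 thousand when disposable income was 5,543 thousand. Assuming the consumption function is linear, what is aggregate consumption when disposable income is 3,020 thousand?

MPC = (5760.84 − 3830.12)/(5543 − 3349) = 1930.72/2194 = 0.88
a = 3830.12 − 0.88(3349) = 3830.12 − 2947.12 = 883
C = 883 + 0.88(3020) = 883 + 2657.6 = 3540.6

C = 3540.6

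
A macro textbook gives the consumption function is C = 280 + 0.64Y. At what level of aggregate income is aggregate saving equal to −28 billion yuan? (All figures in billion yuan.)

S = Y − C = -280 + 0.36Y
-280 + 0.36Y = -28, so 0.36Y = 252 and Y = 700

Y = 700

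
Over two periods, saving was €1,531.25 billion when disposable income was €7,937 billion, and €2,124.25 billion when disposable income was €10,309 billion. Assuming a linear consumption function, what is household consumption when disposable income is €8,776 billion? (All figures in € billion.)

C = 7035

MPS = ΔS/ΔY = (2124.25 − 1531.25)/(10309 − 7937) = 593/2372 = 0.25
MPC = 1 − MPS = 0.75
Autonomous saving = 1531.25 − 0.25(7937) = -453, so a = 453
C = 453 + 0.75(8776) = 453 + 6582 = 7035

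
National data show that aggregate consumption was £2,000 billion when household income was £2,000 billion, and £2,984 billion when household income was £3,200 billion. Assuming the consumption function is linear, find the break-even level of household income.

MPC = (2984 − 2000)/(3200 − 2000) = 984/1200 = 0.82
a = 2000 − 0.82(2000) = 2000 − 1640 = 360
Break-even: Y = a/(1−MPC) = 360/0.18 = 2000

Y = 2000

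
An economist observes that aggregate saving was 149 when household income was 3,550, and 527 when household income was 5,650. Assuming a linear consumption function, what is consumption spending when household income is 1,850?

C = 2007

MPS = ΔS/ΔY = (527 − 149)/(5650 − 3550) = 378/2100 = 0.18
MPC = 1 − MPS = 0.82
Autonomous saving = 149 − 0.18(3550) = -490, so a = 490
C = 490 + 0.82(1850) = 490 + 1517 = 2007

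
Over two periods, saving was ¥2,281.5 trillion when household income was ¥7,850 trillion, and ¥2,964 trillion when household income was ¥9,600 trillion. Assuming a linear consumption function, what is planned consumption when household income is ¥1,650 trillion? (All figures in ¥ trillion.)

C = 1786.5

MPS = ΔS/ΔY = (2964 − 2281.5)/(9600 − 7850) = 682.5/1750 = 0.39
MPC = 1 − MPS = 0.61
Autonomous saving = 2281.5 − 0.39(7850) = -780, so a = 780
C = 780 + 0.61(1650) = 780 + 1006.5 = 1786.5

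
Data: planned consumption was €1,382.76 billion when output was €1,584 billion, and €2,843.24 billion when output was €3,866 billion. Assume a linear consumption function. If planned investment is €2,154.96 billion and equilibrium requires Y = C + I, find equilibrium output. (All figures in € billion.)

MPC = (2843.24 − 1382.76)/(3866 − 1584) = 1460.48/2282 = 0.64
a = 1382.76 − 0.64(1584) = 369
Equilibrium: Y = 369 + 0.64Y + 2154.96
0.36Y = 2523.96, so Y = 2523.96/0.36 = 7011

Y = 7011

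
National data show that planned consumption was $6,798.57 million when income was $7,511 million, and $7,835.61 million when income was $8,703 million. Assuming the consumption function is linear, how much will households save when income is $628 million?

S = -182.36

MPC = (7835.61 − 6798.57)/(8703 − 7511) = 1037.04/1192 = 0.87
a = 6798.57 − 0.87(7511) = 6798.57 − 6534.57 = 264
C = 264 + 0.87(628) = 810.36
S = 628 − 810.36 = -182.36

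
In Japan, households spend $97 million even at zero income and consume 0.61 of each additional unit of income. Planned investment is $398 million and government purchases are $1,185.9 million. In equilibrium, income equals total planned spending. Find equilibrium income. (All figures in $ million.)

Y = 4310

Y = C + I + G = 97 + 0.61Y + 398 + 1185.9
Y − 0.61Y = 1680.9
0.39Y = 1680.9, so Y = 1680.9/0.39 = 4310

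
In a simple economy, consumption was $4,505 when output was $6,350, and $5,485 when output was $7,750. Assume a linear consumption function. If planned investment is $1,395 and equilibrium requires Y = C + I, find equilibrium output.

MPC = (5485 − 4505)/(7750 − 6350) = 980/1400 = 0.7
a = 4505 − 0.7(6350) = 60
Equilibrium: Y = 60 + 0.7Y + 1395
0.3Y = 1455, so Y = 1455/0.3 = 4850

Y = 4850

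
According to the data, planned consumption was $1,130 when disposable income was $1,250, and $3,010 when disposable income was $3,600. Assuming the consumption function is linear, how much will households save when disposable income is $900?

S = 50

MPC = (3010 − 1130)/(3600 − 1250) = 1880/2350 = 0.8
a = 1130 − 0.8(1250) = 1130 − 1000 = 130
C = 130 + 0.8(900) = 850
S = 900 − 850 = 50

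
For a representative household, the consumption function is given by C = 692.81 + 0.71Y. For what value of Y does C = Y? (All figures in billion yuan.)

At break-even, C = Y: 692.81 + 0.71Y = Y
0.29Y = 692.81, so Y = 692.81/0.29 = 2389

Y = 2389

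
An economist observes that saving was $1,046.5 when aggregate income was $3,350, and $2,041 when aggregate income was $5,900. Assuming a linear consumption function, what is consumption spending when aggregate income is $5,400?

MPS = ΔS/ΔY = (2041 − 1046.5)/(5900 − 3350) = 994.5/2550 = 0.39
MPC = 1 − MPS = 0.61
Autonomous saving = 1046.5 − 0.39(3350) = -260, so a = 260
C = 260 + 0.61(5400) = 260 + 3294 = 3554

C = 3554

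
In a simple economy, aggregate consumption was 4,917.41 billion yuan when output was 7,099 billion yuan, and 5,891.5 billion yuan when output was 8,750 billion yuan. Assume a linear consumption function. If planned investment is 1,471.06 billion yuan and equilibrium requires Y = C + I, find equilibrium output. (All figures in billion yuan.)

MPC = (5891.5 − 4917.41)/(8750 − 7099) = 974.09/1651 = 0.59
a = 4917.41 − 0.59(7099) = 729
Equilibrium: Y = 729 + 0.59Y + 1471.06
0.41Y = 2200.06, so Y = 2200.06/0.41 = 5366

Y = 5366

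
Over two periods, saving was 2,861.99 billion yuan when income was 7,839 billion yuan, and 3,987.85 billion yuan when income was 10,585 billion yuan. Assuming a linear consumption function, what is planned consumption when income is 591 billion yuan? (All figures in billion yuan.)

MPS = ΔS/ΔY = (3987.85 − 2861.99)/(10585 − 7839) = 1125.86/2746 = 0.41
MPC = 1 − MPS = 0.59
Autonomous saving = 2861.99 − 0.41(7839) = -352, so a = 352
C = 352 + 0.59(591) = 352 + 348.69 = 700.69

C = 700.69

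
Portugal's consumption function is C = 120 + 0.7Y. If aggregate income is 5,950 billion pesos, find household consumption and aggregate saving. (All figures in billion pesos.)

C = 4285; S = 1665

C = 120 + 0.7(5950) = 120 + 4165 = 4285
S = Y − C = 5950 − 4285 = 1665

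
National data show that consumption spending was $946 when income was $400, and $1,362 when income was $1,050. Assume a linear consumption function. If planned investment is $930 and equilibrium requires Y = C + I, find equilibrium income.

Y = 4500

MPC = (1362 − 946)/(1050 − 400) = 416/650 = 0.64
a = 946 − 0.64(400) = 690
Equilibrium: Y = 690 + 0.64Y + 930
0.36Y = 1620, so Y = 1620/0.36 = 4500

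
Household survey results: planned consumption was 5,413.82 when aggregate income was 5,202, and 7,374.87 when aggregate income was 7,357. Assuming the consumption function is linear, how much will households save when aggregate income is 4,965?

S = -233.15

MPC = (7374.87 − 5413.82)/(7357 − 5202) = 1961.05/2155 = 0.91
a = 5413.82 − 0.91(5202) = 5413.82 − 4733.82 = 680
C = 680 + 0.91(4965) = 5198.15
S = 4965 − 5198.15 = -233.15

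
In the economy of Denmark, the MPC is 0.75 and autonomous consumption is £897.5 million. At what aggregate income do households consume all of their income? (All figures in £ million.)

Y = 3590

At break-even, C = Y: 897.5 + 0.75Y = Y
0.25Y = 897.5, so Y = 897.5/0.25 = 3590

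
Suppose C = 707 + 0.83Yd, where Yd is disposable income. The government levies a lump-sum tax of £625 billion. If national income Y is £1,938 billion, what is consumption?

Yd = Y − T = 1938 − 625 = 1313
C = 707 + 0.83(1313) = 707 + 1089.79 = 1796.79

C = 1796.79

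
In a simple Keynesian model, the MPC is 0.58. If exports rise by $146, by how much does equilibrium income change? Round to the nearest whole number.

ΔY ≈ 348

The multiplier is 1/(1 − MPC) = 1/0.42.
ΔY = 146/0.42 = 347.62 ≈ 348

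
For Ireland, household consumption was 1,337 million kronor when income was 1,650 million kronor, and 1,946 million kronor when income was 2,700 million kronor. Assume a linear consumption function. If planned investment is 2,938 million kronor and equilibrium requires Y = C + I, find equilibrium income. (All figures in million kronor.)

Y = 7900

MPC = (1946 − 1337)/(2700 − 1650) = 609/1050 = 0.58
a = 1337 − 0.58(1650) = 380
Equilibrium: Y = 380 + 0.58Y + 2938
0.42Y = 3318, so Y = 3318/0.42 = 7900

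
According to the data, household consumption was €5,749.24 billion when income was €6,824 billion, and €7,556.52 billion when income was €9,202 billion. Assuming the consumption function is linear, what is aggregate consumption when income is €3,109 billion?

C = 2925.84

MPC = (7556.52 − 5749.24)/(9202 − 6824) = 1807.28/2378 = 0.76
a = 5749.24 − 0.76(6824) = 5749.24 − 5186.24 = 563
C = 563 + 0.76(3109) = 563 + 2362.84 = 2925.84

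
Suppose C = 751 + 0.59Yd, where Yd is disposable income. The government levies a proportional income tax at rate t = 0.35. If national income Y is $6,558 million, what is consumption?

Yd = (1 − 0.35)(6558) = 0.65(6558) = 4262.7
C = 751 + 0.59(4262.7) = 751 + 2514.993 = 3265.993

C = 3265.993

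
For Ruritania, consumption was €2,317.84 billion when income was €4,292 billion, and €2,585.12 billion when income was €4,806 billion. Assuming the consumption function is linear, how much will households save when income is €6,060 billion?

S = 2822.8

MPC = (2585.12 − 2317.84)/(4806 − 4292) = 267.28/514 = 0.52
a = 2317.84 − 0.52(4292) = 2317.84 − 2231.84 = 86
C = 86 + 0.52(6060) = 3237.2
S = 6060 − 3237.2 = 2822.8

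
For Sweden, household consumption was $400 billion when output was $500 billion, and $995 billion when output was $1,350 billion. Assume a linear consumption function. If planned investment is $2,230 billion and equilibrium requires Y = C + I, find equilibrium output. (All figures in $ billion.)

Y = 7600

MPC = (995 − 400)/(1350 − 500) = 595/850 = 0.7
a = 400 − 0.7(500) = 50
Equilibrium: Y = 50 + 0.7Y + 2230
0.3Y = 2280, so Y = 2280/0.3 = 7600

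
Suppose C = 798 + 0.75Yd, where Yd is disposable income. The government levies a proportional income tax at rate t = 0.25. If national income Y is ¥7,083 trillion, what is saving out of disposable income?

Yd = (1 − 0.25)(7083) = 0.75(7083) = 5312.25
C = 798 + 0.75(5312.25) = 798 + 3984.1875 = 4782.1875
S = Yd − C = 5312.25 − 4782.1875 = 530.0625

S = 530.0625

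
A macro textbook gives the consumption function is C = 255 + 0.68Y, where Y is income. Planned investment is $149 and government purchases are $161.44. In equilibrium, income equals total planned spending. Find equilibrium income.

Y = C + I + G = 255 + 0.68Y + 149 + 161.44
Y − 0.68Y = 565.44
0.32Y = 565.44, so Y = 565.44/0.32 = 1767

Y = 1767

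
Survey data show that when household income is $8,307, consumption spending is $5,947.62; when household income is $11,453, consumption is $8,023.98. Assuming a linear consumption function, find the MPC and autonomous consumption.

MPC = ΔC/ΔY = (8023.98 − 5947.62)/(11453 − 8307) = 2076.36/3146 = 0.66
a = C − MPC·Y = 5947.62 − 0.66(8307) = 5947.62 − 5482.62 = 465

MPC = 0.66; a = 465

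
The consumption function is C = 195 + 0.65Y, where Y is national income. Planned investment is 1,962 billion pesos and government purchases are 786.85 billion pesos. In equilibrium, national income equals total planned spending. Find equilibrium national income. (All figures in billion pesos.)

Y = 8411

Y = C + I + G = 195 + 0.65Y + 1962 + 786.85
Y − 0.65Y = 2943.85
0.35Y = 2943.85, so Y = 2943.85/0.35 = 8411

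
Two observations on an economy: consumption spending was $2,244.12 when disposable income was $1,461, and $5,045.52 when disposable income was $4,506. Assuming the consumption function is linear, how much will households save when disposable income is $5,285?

MPC = (5045.52 − 2244.12)/(4506 − 1461) = 2801.4/3045 = 0.92
a = 2244.12 − 0.92(1461) = 2244.12 − 1344.12 = 900
C = 900 + 0.92(5285) = 5762.2
S = 5285 − 5762.2 = -477.2

S = -477.2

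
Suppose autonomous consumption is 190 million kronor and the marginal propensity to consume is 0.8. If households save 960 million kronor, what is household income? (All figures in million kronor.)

Y = 5750

S = Y − C = -190 + 0.2Y
-190 + 0.2Y = 960, so 0.2Y = 1150 and Y = 5750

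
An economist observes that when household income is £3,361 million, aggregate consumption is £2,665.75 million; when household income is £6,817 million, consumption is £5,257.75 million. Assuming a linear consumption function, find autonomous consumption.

a = 145

MPC = ΔC/ΔY = (5257.75 − 2665.75)/(6817 − 3361) = 2592/3456 = 0.75
a = C − MPC·Y = 2665.75 − 0.75(3361) = 2665.75 − 2520.75 = 145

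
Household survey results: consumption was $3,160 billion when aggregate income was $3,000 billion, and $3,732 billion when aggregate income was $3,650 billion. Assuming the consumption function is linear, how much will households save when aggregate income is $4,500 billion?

MPC = (3732 − 3160)/(3650 − 3000) = 572/650 = 0.88
a = 3160 − 0.88(3000) = 3160 − 2640 = 520
C = 520 + 0.88(4500) = 4480
S = 4500 − 4480 = 20

S = 20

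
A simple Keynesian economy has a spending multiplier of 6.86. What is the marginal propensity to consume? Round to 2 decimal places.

k = 1/(1 − MPC), so 1 − MPC = 1/k = 1/6.86 = 0.1458
MPC = 1 − 0.1458 = 0.85

MPC = 0.85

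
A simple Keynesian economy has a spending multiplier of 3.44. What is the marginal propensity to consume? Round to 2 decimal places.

k = 1/(1 − MPC), so 1 − MPC = 1/k = 1/3.44 = 0.2907
MPC = 1 − 0.2907 = 0.71

MPC = 0.71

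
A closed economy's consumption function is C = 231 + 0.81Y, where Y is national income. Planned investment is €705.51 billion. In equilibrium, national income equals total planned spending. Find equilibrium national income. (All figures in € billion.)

Y = 4929

Y = C + I = 231 + 0.81Y + 705.51
Y − 0.81Y = 936.51
0.19Y = 936.51, so Y = 936.51/0.19 = 4929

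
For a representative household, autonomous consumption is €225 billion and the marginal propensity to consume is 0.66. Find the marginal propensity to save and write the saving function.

MPS = 1 − MPC = 1 − 0.66 = 0.34
S = Y − C = -225 + 0.34Y

MPS = 0.34; S = -225 + 0.34Y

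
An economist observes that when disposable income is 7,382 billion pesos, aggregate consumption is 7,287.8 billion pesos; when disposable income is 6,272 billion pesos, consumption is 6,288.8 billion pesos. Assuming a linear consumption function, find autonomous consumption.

MPC = ΔC/ΔY = (7287.8 − 6288.8)/(7382 − 6272) = 999/1110 = 0.9
a = C − MPC·Y = 6288.8 − 0.9(6272) = 6288.8 − 5644.8 = 644

a = 644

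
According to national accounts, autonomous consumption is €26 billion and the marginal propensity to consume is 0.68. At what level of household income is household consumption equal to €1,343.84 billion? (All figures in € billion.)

26 + 0.68Y = 1343.84
0.68Y = 1317.84, so Y = 1317.84/0.68 = 1938

Y = 1938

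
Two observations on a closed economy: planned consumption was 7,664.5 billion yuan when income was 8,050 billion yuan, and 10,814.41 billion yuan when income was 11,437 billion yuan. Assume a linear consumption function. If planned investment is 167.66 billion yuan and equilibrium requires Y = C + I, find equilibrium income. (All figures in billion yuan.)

Y = 4938

MPC = (10814.41 − 7664.5)/(11437 − 8050) = 3149.91/3387 = 0.93
a = 7664.5 − 0.93(8050) = 178
Equilibrium: Y = 178 + 0.93Y + 167.66
0.07Y = 345.66, so Y = 345.66/0.07 = 4938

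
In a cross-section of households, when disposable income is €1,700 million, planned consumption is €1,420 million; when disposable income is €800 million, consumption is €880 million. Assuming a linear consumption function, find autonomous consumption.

MPC = ΔC/ΔY = (1420 − 880)/(1700 − 800) = 540/900 = 0.6
a = C − MPC·Y = 880 − 0.6(800) = 880 − 480 = 400

a = 400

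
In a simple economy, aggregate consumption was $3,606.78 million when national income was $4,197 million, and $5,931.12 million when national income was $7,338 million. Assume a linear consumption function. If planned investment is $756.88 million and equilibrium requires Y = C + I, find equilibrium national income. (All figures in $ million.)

MPC = (5931.12 − 3606.78)/(7338 − 4197) = 2324.34/3141 = 0.74
a = 3606.78 − 0.74(4197) = 501
Equilibrium: Y = 501 + 0.74Y + 756.88
0.26Y = 1257.88, so Y = 1257.88/0.26 = 4838

Y = 4838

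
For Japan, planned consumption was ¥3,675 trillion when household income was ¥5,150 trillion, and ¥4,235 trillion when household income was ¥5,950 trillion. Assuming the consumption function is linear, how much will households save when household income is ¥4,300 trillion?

S = 1220

MPC = (4235 − 3675)/(5950 − 5150) = 560/800 = 0.7
a = 3675 − 0.7(5150) = 3675 − 3605 = 70
C = 70 + 0.7(4300) = 3080
S = 4300 − 3080 = 1220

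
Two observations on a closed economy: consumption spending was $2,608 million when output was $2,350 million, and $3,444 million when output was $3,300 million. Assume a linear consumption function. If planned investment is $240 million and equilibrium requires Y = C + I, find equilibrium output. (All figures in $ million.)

MPC = (3444 − 2608)/(3300 − 2350) = 836/950 = 0.88
a = 2608 − 0.88(2350) = 540
Equilibrium: Y = 540 + 0.88Y + 240
0.12Y = 780, so Y = 780/0.12 = 6500

Y = 6500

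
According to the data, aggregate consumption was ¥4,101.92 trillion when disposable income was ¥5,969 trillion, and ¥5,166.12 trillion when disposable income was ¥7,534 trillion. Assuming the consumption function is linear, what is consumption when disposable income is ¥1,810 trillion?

MPC = (5166.12 − 4101.92)/(7534 − 5969) = 1064.2/1565 = 0.68
a = 4101.92 − 0.68(5969) = 4101.92 − 4058.92 = 43
C = 43 + 0.68(1810) = 43 + 1230.8 = 1273.8

C = 1273.8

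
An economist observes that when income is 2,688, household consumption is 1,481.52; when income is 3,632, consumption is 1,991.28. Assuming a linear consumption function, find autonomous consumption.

MPC = ΔC/ΔY = (1991.28 − 1481.52)/(3632 − 2688) = 509.76/944 = 0.54
a = C − MPC·Y = 1481.52 − 0.54(2688) = 1481.52 − 1451.52 = 30

a = 30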